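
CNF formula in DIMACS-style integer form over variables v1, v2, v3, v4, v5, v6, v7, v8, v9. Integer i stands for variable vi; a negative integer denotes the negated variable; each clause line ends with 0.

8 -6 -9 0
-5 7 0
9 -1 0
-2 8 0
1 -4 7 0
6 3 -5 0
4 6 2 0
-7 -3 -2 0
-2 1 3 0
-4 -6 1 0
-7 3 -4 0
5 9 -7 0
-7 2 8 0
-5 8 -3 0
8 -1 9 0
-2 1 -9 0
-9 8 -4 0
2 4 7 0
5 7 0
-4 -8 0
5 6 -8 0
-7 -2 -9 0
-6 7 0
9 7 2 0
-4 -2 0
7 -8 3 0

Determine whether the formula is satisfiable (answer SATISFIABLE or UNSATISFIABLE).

SATISFIABLE

Set v1 = False and propagate.
Try v2 = False.
The remaining clauses are satisfied by v3 = False, v4 = False, v5 = True, v6 = True, v7 = True, v8 = True, v9 = True.
So v1=F, v2=F, v3=F, v4=F, v5=T, v6=T, v7=T, v8=T, v9=T is a satisfying assignment.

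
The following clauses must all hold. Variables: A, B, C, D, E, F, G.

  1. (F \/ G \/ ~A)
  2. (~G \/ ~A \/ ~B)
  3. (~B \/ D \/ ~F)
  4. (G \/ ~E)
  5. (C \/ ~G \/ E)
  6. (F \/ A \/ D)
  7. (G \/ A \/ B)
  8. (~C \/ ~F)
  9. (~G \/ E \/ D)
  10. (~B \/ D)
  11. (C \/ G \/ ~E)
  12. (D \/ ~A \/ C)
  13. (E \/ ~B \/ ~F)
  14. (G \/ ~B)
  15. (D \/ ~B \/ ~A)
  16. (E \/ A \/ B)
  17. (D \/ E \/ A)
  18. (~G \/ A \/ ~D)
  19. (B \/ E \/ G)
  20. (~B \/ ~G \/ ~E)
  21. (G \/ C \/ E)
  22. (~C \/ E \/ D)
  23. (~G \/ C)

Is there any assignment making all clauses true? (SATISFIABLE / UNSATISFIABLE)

SATISFIABLE

Branch on A: take A = True.
Branch on B: take B = False.
Set C = True and propagate.
  then F is forced to False.
  then G is forced to True.
The remaining clauses are satisfied by D = False, E = True.
So A = True, B = False, C = True, D = False, E = True, F = False, G = True is a satisfying assignment.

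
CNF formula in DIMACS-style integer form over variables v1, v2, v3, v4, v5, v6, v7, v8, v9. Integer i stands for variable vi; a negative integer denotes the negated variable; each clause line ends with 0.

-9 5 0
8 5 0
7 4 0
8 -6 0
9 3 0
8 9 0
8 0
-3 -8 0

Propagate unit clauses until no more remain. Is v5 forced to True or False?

Unit clause (v8) sets v8 = True.
(¬v8 ∨ ¬v3) with v8 = True leaves only ¬v3, so v3 = False.
(v9 ∨ v3) with v3 = False leaves only v9, so v9 = True.
In (¬v9 ∨ v5), ¬v9 is now false; v5 must hold, so v5 = True.

True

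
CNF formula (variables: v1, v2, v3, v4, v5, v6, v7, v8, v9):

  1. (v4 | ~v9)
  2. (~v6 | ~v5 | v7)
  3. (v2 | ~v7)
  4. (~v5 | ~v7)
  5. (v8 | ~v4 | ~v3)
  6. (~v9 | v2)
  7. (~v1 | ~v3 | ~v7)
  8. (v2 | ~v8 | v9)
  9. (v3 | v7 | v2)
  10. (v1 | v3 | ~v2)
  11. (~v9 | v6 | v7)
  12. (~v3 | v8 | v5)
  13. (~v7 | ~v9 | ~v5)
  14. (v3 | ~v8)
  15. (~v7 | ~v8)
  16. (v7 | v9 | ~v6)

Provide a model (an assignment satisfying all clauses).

v1=0, v2=1, v3=1, v4=1, v5=0, v6=0, v7=0, v8=1, v9=0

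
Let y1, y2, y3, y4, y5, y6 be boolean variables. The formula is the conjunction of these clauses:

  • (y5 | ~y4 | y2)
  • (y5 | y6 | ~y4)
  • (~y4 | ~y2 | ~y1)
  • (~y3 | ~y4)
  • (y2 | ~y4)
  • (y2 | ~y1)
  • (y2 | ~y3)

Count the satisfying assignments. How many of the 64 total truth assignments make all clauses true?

23

Split on y2, then y4.
  y2=T, y4=T: remaining (y1,y3,y5,y6) ∈ {(F,F,F,T); (F,F,T,F); (F,F,T,T)} — 3.
  y2=T, y4=F: y1, y3, y5, y6 free → 2^4 = 16.
  y2=F, y4=T: a clause becomes empty — 0.
  y2=F, y4=F: remaining (y1,y3,y5,y6) ∈ {(F,F,F,F); (F,F,F,T); (F,F,T,F); (F,F,T,T)} — 4.
Total: 3 + 16 + 0 + 4 = 23.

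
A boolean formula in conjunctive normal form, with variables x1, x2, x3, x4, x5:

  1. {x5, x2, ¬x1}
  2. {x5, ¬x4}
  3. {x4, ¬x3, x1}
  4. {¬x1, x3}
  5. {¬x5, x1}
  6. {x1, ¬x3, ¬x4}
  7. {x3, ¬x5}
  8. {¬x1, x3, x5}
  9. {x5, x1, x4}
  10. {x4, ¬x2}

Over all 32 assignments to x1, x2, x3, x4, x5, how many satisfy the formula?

3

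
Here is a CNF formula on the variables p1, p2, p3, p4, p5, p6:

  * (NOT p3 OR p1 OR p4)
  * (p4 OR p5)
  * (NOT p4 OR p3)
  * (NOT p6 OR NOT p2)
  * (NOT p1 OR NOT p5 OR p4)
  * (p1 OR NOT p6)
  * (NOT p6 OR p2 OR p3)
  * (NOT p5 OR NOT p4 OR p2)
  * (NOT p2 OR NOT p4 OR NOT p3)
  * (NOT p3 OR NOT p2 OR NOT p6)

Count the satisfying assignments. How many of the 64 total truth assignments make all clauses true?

Satisfying assignments:
  p1=F p2=F p3=F p4=F p5=T p6=F
  p1=F p2=F p3=T p4=T p5=F p6=F
  p1=F p2=T p3=F p4=F p5=T p6=F
  p1=T p2=F p3=T p4=T p5=F p6=F
  p1=T p2=F p3=T p4=T p5=F p6=T
Count: 5.

5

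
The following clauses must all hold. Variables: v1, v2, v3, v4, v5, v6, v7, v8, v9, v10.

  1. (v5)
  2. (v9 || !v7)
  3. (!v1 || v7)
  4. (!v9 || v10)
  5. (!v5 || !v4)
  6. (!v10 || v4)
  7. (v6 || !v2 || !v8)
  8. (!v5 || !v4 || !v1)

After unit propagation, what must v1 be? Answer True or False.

Unit clause (v5) sets v5 = True.
(!v4 || !v5) with v5 = True leaves only !v4, so v4 = False.
In (v4 || !v10), v4 is now false; !v10 must hold, so v10 = False.
From (v10 || !v9) and v10 = False: v9 = False.
(v9 || !v7) with v9 = False leaves only !v7, so v7 = False.
(v7 || !v1): since v7 = False, the clause reduces to (!v1). v1 = False.

False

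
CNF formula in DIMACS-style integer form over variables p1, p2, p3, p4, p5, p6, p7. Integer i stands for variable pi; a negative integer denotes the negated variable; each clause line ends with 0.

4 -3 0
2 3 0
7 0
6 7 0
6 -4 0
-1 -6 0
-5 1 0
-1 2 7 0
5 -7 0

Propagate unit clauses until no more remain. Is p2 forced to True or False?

Unit clause (p7) sets p7 = True.
(p5 OR NOT p7): since p7 = True, the clause reduces to (p5). p5 = True.
(NOT p5 OR p1): since p5 = True, the clause reduces to (p1). p1 = True.
In (NOT p1 OR NOT p6), NOT p1 is now false; NOT p6 must hold, so p6 = False.
(p6 OR NOT p4): since p6 = False, the clause reduces to (NOT p4). p4 = False.
(p4 OR NOT p3): since p4 = False, the clause reduces to (NOT p3). p3 = False.
In (p3 OR p2), p3 is now false; p2 must hold, so p2 = True.

True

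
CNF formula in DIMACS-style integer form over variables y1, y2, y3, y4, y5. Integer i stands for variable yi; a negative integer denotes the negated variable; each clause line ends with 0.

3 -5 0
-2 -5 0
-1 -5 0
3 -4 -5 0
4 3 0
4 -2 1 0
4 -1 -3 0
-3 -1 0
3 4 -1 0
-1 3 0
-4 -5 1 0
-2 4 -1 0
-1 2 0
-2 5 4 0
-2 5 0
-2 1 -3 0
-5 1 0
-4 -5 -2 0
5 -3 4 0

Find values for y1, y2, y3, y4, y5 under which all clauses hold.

Try y1 = False.
  then y5 is forced to False.
  then y2 is forced to False.
Try y3 = True.
  then y4 is forced to True.

y1 = F, y2 = F, y3 = T, y4 = T, y5 = F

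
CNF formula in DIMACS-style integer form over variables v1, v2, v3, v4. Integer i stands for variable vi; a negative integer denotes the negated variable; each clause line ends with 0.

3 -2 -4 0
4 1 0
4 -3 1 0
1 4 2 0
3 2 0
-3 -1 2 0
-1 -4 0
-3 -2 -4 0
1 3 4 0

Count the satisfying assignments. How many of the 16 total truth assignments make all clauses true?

The models are:
  v1=F v2=F v3=T v4=T
  v1=T v2=T v3=F v4=F
  v1=T v2=T v3=T v4=F
That's 3 in total.

3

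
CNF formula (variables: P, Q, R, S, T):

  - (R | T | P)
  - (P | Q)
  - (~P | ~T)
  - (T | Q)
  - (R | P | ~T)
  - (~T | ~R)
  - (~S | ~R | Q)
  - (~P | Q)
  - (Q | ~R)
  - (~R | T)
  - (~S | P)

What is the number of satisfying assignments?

2

The models are:
  P=T Q=T R=F S=F T=F
  P=T Q=T R=F S=T T=F
That's 2 in total.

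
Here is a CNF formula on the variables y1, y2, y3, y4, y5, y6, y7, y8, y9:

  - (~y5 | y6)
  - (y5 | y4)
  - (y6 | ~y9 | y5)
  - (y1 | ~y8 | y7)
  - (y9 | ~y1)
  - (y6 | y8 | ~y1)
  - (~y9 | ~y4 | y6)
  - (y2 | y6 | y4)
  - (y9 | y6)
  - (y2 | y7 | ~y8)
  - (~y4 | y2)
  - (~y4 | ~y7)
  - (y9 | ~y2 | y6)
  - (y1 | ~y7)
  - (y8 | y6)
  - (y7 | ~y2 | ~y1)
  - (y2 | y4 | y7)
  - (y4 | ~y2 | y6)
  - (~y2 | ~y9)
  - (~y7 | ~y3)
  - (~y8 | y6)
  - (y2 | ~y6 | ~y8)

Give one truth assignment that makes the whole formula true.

y1 = F, y2 = T, y3 = F, y4 = T, y5 = T, y6 = T, y7 = F, y8 = F, y9 = F

y3 occurs only negated in the remaining clauses — set y3 = False.
Try y1 = False.
  then y7 is forced to False.
  then y8 is forced to False.
  then y6 is forced to True.
The remaining clauses are satisfied by y2 = True, y4 = True, y5 = True, y9 = False.
Every clause has at least one true literal under this assignment.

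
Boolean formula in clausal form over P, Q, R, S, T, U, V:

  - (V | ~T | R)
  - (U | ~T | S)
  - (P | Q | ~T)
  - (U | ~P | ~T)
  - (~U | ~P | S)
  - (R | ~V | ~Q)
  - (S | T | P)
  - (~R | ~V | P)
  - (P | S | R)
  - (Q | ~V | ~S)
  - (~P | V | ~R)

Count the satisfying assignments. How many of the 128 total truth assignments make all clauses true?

23

Case analysis on P and R:
  P=1, R=1: 5 of the 32 assignments to (Q,S,T,U,V) work.
  P=1, R=0: 7 of the 32 assignments to (Q,S,T,U,V) work.
  P=0, R=1: 7 of the 32 assignments to (Q,S,T,U,V) work.
  P=0, R=0: remaining (Q,S,T,U,V) ∈ {(0,1,0,0,0); (0,1,0,1,0); (1,1,0,0,0); (1,1,0,1,0)} — 4.
Total: 5 + 7 + 7 + 4 = 23.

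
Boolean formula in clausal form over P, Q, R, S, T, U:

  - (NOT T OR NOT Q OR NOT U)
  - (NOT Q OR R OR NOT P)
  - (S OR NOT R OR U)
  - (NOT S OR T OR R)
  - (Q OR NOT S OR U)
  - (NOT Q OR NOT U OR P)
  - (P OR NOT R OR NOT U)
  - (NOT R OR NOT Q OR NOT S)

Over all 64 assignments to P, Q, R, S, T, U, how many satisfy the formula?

18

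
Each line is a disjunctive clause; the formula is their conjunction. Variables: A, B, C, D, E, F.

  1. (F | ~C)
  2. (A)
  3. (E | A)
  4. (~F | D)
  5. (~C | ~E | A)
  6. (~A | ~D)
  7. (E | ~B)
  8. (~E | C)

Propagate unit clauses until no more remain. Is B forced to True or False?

False

Unit clause (A) sets A = True.
(~D | ~A) with A = True leaves only ~D, so D = False.
From (~F | D) and D = False: F = False.
In (F | ~C), F is now false; ~C must hold, so C = False.
(~E | C) with C = False leaves only ~E, so E = False.
(~B | E) with E = False leaves only ~B, so B = False.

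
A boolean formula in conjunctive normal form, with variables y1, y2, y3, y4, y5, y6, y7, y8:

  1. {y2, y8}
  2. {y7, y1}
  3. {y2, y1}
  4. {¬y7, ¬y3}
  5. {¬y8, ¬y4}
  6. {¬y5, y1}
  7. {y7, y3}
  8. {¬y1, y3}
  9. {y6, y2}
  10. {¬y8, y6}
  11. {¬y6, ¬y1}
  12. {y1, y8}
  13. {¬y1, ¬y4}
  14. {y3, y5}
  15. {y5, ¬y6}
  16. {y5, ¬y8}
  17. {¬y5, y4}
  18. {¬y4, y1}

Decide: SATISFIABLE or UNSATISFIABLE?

SATISFIABLE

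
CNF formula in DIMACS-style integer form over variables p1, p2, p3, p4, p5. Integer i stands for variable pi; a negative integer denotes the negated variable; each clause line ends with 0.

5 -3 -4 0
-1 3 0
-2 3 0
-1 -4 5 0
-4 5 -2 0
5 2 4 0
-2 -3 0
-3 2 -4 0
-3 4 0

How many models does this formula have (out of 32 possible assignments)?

Satisfying assignments:
  p1=F p2=F p3=F p4=F p5=T
  p1=F p2=F p3=F p4=T p5=F
  p1=F p2=F p3=F p4=T p5=T
Count: 3.

3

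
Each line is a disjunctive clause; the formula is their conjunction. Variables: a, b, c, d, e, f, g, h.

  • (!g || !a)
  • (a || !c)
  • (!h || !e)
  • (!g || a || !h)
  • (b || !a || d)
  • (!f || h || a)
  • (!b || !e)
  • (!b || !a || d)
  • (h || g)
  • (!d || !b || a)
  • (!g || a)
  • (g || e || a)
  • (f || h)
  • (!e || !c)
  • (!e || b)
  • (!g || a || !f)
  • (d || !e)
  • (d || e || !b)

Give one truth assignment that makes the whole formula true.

Set a = True and propagate.
  then g is forced to False.
  then h is forced to True.
  then e is forced to False.
Branch on b: take b = True.
  then d is forced to True.
c, f are now unconstrained; take c = True, f = True.

a=True, b=True, c=True, d=True, e=False, f=True, g=False, h=True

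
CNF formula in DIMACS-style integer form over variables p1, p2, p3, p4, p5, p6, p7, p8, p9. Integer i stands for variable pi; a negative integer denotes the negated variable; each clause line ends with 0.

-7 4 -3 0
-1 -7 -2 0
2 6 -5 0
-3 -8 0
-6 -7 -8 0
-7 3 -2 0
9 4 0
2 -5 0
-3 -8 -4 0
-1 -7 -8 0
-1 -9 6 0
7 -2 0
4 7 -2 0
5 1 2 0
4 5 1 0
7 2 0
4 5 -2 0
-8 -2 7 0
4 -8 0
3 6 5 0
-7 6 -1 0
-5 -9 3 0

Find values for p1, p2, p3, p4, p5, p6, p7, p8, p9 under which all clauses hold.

p8 occurs only negated in the remaining clauses — set p8 = False.
Set p1 = True and propagate.
Try p2 = False.
  then p5 is forced to False.
  then p7 is forced to True.
  then p6 is forced to True.
For the remaining variables, p3 = True, p4 = True, p9 = False works.
Every clause has at least one true literal under this assignment.

p1=1, p2=0, p3=1, p4=1, p5=0, p6=1, p7=1, p8=0, p9=0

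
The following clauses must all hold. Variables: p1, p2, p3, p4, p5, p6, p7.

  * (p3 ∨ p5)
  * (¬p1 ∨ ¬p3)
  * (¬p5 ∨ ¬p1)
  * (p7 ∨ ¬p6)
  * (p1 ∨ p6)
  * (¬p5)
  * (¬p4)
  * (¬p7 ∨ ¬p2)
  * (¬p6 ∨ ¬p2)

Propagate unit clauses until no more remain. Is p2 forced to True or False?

Unit clause (¬p5) sets p5 = False.
In (p5 ∨ p3), p5 is now false; p3 must hold, so p3 = True.
In (¬p3 ∨ ¬p1), ¬p3 is now false; ¬p1 must hold, so p1 = False.
From (p1 ∨ p6) and p1 = False: p6 = True.
From (p7 ∨ ¬p6) and p6 = True: p7 = True.
(¬p4) stands alone — p4 = False.
(¬p2 ∨ ¬p7) with p7 = True leaves only ¬p2, so p2 = False.

False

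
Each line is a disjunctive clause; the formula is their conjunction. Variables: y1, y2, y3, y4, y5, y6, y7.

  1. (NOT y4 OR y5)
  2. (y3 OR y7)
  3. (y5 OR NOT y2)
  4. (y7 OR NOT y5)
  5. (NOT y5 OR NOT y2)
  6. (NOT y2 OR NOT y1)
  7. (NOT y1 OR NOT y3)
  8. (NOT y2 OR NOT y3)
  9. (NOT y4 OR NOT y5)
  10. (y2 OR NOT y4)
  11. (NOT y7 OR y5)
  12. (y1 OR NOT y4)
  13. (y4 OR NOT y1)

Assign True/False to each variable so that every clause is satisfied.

Set y1 = False and propagate.
  then y4 is forced to False.
For the remaining variables, y2 = False, y3 = True, y5 = True, y6 = False, y7 = True works.
Every clause has at least one true literal under this assignment.

y1=0, y2=0, y3=1, y4=0, y5=1, y6=0, y7=1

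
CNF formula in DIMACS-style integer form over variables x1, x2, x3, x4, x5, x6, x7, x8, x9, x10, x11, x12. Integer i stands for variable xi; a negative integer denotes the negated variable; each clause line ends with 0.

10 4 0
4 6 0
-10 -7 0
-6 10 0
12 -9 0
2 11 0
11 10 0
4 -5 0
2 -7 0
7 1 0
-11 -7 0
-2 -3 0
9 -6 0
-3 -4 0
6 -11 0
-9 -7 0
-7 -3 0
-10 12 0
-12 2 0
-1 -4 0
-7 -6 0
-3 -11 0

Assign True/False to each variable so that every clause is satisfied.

Pure literal: x3 appears only negated; assign x3 = False.
x5 occurs only negated in the remaining clauses — set x5 = False.
Set x1 = True and propagate.
  then x4 is forced to False.
  then x10 is forced to True.
  then x6 is forced to True.
  then x7 is forced to False.
  then x9 is forced to True.
  then x12 is forced to True.
  then x2 is forced to True.
x8, x11 are now unconstrained; take x8 = False, x11 = False.
Check each clause:
  1. {x4, x10} — x10 is true.
  2. {x4, x6} — x6 is true.
  3. {¬x7, ¬x10} — ¬x7 is true.
  4. {¬x6, x10} — x10 is true.
  5. {x12, ¬x9} — x12 is true.
  6. {x2, x11} — x2 is true.
  7. {x10, x11} — x10 is true.
  8. {x4, ¬x5} — ¬x5 is true.
  9. {x2, ¬x7} — ¬x7 is true.
  10. {x7, x1} — x1 is true.
  11. {¬x11, ¬x7} — ¬x7 is true.
  12. {¬x3, ¬x2} — ¬x3 is true.
  13. {x9, ¬x6} — x9 is true.
  14. {¬x4, ¬x3} — ¬x4 is true.
  15. {x6, ¬x11} — ¬x11 is true.
  16. {¬x9, ¬x7} — ¬x7 is true.
  17. {¬x3, ¬x7} — ¬x7 is true.
  18. {x12, ¬x10} — x12 is true.
  19. {¬x12, x2} — x2 is true.
  20. {¬x1, ¬x4} — ¬x4 is true.
  21. {¬x7, ¬x6} — ¬x7 is true.
  22. {¬x11, ¬x3} — ¬x11 is true.

x1=1  x2=1  x3=0  x4=0  x5=0  x6=1  x7=0  x8=0  x9=1  x10=1  x11=0  x12=1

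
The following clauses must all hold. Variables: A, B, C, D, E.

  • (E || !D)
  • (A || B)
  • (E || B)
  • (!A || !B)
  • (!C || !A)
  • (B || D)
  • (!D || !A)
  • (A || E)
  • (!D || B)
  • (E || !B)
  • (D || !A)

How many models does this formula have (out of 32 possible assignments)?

Satisfying assignments:
  A=0 B=1 C=0 D=0 E=1
  A=0 B=1 C=0 D=1 E=1
  A=0 B=1 C=1 D=0 E=1
  A=0 B=1 C=1 D=1 E=1
Count: 4.

4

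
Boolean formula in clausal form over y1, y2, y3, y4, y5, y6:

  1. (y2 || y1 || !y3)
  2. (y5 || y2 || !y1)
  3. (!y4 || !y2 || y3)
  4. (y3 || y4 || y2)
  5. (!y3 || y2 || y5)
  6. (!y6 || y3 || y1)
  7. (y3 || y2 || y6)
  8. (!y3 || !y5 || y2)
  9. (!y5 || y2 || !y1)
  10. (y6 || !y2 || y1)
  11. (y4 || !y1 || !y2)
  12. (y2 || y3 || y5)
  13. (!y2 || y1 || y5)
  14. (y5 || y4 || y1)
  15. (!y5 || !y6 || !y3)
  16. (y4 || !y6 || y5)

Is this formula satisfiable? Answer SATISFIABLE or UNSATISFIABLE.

SATISFIABLE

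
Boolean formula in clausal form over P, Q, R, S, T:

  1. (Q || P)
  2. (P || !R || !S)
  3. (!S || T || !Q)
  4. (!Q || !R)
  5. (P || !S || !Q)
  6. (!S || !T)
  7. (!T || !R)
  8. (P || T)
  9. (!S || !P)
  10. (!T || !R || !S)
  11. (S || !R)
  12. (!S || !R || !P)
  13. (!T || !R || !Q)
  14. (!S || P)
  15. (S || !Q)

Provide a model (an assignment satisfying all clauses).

P=1, Q=0, R=0, S=0, T=0

Check each clause:
  1. (Q || P) — P is true.
  2. (!S || P || !R) — P is true.
  3. (!S || !Q || T) — !S is true.
  4. (!Q || !R) — !R is true.
  5. (P || !S || !Q) — P is true.
  6. (!S || !T) — !T is true.
  7. (!T || !R) — !T is true.
  8. (P || T) — P is true.
  9. (!P || !S) — !S is true.
  10. (!S || !R || !T) — !T is true.
  11. (!R || S) — !R is true.
  12. (!S || !R || !P) — !S is true.
  13. (!R || !T || !Q) — !T is true.
  14. (P || !S) — P is true.
  15. (S || !Q) — !Q is true.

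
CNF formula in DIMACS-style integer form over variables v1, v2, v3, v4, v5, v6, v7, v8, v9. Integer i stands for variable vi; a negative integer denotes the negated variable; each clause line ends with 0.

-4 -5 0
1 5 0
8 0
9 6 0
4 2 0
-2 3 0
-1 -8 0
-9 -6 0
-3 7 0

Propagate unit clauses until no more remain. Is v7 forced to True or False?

True

(v8) is a unit clause: v8 = True.
From (NOT v1 OR NOT v8) and v8 = True: v1 = False.
In (v1 OR v5), v1 is now false; v5 must hold, so v5 = True.
(NOT v5 OR NOT v4): since v5 = True, the clause reduces to (NOT v4). v4 = False.
From (v4 OR v2) and v4 = False: v2 = True.
(v3 OR NOT v2) with v2 = True leaves only v3, so v3 = True.
(v7 OR NOT v3) with v3 = True leaves only v7, so v7 = True.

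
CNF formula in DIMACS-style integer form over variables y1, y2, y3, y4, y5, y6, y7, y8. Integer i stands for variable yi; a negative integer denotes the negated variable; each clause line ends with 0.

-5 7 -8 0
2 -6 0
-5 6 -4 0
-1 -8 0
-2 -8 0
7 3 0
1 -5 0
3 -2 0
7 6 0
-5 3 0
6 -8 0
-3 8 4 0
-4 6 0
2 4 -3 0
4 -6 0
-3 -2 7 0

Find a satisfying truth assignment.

y1=F  y2=T  y3=T  y4=T  y5=F  y6=T  y7=T  y8=F

y5 occurs only negated in the remaining clauses — set y5 = False.
y7 occurs only positively in the remaining clauses — set y7 = True.
Branch on y1: take y1 = False.
The remaining clauses are satisfied by y2 = True, y3 = True, y4 = True, y6 = True, y8 = False.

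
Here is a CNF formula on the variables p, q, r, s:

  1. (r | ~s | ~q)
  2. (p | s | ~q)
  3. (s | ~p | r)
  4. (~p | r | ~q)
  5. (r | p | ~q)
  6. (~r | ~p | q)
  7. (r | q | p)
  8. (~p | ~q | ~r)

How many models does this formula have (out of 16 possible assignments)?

4

Satisfying assignments:
  p=0 q=0 r=1 s=0
  p=0 q=0 r=1 s=1
  p=0 q=1 r=1 s=1
  p=1 q=0 r=0 s=1
Count: 4.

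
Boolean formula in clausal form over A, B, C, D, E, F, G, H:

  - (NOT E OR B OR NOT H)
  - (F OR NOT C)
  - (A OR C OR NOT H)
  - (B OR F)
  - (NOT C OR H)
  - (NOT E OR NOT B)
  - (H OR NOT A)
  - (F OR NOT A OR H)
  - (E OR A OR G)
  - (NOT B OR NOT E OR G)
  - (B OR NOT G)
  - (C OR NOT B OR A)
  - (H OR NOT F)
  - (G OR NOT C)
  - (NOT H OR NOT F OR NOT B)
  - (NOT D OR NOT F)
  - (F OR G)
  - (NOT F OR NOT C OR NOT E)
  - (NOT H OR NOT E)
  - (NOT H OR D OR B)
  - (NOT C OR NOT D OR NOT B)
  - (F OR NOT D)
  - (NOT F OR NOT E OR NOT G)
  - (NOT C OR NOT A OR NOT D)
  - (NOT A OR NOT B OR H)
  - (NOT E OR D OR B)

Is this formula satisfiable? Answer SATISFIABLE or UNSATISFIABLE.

Set A = True and propagate.
  then H is forced to True.
  then E is forced to False.
Try B = True.
  then F is forced to False.
  then C is forced to False.
  then G is forced to True.
  then D is forced to False.
Every clause has at least one true literal under this assignment.
So A = True, B = True, C = False, D = False, E = False, F = False, G = True, H = True is a satisfying assignment.

SATISFIABLE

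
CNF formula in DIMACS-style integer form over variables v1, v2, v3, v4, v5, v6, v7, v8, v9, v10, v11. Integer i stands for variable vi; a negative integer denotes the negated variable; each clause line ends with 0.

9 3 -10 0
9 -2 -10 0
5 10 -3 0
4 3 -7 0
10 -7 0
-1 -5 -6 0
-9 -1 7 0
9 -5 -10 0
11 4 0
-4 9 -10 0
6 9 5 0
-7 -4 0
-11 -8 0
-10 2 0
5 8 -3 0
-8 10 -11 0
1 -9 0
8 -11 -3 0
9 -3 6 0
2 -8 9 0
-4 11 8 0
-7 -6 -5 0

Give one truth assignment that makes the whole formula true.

v1=1, v2=0, v3=0, v4=0, v5=1, v6=0, v7=0, v8=0, v9=0, v10=0, v11=1

Check each clause:
  1. (v3 | v9 | ~v10) — ~v10 is true.
  2. (v9 | ~v10 | ~v2) — ~v2 is true.
  3. (~v3 | v5 | v10) — v5 is true.
  4. (v3 | ~v7 | v4) — ~v7 is true.
  5. (v10 | ~v7) — ~v7 is true.
  6. (~v1 | ~v6 | ~v5) — ~v6 is true.
  7. (~v9 | ~v1 | v7) — ~v9 is true.
  8. (~v5 | ~v10 | v9) — ~v10 is true.
  9. (v11 | v4) — v11 is true.
  10. (~v10 | v9 | ~v4) — ~v4 is true.
  11. (v9 | v5 | v6) — v5 is true.
  12. (~v7 | ~v4) — ~v7 is true.
  13. (~v8 | ~v11) — ~v8 is true.
  14. (~v10 | v2) — ~v10 is true.
  15. (v5 | v8 | ~v3) — v5 is true.
  16. (~v11 | v10 | ~v8) — ~v8 is true.
  17. (~v9 | v1) — v1 is true.
  18. (~v11 | v8 | ~v3) — ~v3 is true.
  19. (~v3 | v6 | v9) — ~v3 is true.
  20. (~v8 | v2 | v9) — ~v8 is true.
  21. (~v4 | v11 | v8) — v11 is true.
  22. (~v6 | ~v5 | ~v7) — ~v7 is true.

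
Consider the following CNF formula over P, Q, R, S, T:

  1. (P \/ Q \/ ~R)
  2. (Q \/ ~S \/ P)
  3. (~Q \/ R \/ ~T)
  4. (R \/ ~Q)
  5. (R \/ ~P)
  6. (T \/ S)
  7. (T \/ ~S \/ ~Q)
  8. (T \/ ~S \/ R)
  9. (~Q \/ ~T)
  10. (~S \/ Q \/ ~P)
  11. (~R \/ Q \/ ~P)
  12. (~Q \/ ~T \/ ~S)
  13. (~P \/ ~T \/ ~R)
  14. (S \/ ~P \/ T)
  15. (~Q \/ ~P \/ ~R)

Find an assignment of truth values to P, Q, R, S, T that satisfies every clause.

P = False, Q = False, R = False, S = False, T = True

Set P = False and propagate.
Try Q = False.
  then R is forced to False.
  then S is forced to False.
  then T is forced to True.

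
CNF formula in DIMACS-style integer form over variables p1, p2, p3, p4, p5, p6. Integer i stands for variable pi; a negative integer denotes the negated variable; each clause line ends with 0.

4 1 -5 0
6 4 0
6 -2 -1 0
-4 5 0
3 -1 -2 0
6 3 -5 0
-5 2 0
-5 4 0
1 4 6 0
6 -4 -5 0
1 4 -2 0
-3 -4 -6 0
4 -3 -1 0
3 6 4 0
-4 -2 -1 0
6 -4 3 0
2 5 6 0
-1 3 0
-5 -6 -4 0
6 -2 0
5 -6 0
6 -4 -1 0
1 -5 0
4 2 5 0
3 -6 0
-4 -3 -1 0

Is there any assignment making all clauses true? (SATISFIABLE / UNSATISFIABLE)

p4 = True:
  propagation gives p5=True, p2=True, p6=True; an empty clause results — contradiction.
p4 = False:
  propagation gives p6=True, p5=False; an empty clause results — contradiction.
Every branch closes, so no satisfying assignment exists.

UNSATISFIABLE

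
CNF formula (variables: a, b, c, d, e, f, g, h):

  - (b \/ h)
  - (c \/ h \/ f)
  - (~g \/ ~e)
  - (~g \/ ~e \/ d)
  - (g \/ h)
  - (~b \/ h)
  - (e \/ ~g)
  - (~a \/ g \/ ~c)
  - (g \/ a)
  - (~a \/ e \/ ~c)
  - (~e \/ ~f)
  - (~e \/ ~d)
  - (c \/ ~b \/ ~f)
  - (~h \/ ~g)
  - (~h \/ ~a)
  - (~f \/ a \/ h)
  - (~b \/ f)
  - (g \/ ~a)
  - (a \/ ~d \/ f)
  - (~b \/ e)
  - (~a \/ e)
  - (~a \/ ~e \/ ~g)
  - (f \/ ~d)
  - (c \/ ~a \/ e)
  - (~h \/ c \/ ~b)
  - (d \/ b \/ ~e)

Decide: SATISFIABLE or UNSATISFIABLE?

UNSATISFIABLE

e = True:
  propagation gives g=False, h=True, a=True; an empty clause results — contradiction.
e = False:
  propagation gives g=False, h=True, a=True; an empty clause results — contradiction.
Every branch closes, so no satisfying assignment exists.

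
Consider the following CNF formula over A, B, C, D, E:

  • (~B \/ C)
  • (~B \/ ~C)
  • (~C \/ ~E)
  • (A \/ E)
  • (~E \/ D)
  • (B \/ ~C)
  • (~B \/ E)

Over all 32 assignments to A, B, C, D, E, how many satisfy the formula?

Satisfying assignments:
  A=F B=F C=F D=T E=T
  A=T B=F C=F D=F E=F
  A=T B=F C=F D=T E=F
  A=T B=F C=F D=T E=T
Count: 4.

4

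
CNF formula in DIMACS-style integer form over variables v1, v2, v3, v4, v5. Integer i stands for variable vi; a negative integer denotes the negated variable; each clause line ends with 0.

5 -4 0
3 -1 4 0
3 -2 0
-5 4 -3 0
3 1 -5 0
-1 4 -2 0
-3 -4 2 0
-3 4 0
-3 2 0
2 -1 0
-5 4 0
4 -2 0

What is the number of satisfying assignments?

Satisfying assignments:
  v1=0 v2=0 v3=0 v4=0 v5=0
  v1=0 v2=1 v3=1 v4=1 v5=1
  v1=1 v2=1 v3=1 v4=1 v5=1
That's 3 in total.

3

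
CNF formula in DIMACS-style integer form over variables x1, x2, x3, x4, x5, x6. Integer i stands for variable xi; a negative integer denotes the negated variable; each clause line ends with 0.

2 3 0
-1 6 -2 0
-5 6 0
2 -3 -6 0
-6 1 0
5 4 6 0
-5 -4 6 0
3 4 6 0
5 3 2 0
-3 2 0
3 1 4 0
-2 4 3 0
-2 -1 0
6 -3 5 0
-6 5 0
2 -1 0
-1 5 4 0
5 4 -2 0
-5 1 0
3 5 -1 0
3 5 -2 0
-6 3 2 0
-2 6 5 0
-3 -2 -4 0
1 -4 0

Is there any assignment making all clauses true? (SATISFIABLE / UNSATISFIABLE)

UNSATISFIABLE

x2 = True:
  propagation gives x1=False, x6=False, x5=False; an empty clause results — contradiction.
x2 = False:
  propagation gives x3=True; an empty clause results — contradiction.
Every branch closes, so no satisfying assignment exists.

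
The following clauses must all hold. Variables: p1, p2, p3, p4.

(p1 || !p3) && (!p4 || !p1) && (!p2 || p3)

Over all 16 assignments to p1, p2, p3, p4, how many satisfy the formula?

5

Satisfying assignments:
  p1=F p2=F p3=F p4=F
  p1=F p2=F p3=F p4=T
  p1=T p2=F p3=F p4=F
  p1=T p2=F p3=T p4=F
  p1=T p2=T p3=T p4=F
That's 5 in total.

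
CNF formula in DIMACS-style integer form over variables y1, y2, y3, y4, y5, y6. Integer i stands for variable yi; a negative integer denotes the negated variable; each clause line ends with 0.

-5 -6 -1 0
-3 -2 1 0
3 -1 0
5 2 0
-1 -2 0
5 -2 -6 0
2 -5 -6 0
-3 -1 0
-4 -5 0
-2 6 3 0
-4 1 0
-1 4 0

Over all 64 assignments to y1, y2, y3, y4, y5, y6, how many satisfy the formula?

The models are:
  y1=0 y2=0 y3=0 y4=0 y5=1 y6=0
  y1=0 y2=0 y3=1 y4=0 y5=1 y6=0
  y1=0 y2=1 y3=0 y4=0 y5=1 y6=1
Count: 3.

3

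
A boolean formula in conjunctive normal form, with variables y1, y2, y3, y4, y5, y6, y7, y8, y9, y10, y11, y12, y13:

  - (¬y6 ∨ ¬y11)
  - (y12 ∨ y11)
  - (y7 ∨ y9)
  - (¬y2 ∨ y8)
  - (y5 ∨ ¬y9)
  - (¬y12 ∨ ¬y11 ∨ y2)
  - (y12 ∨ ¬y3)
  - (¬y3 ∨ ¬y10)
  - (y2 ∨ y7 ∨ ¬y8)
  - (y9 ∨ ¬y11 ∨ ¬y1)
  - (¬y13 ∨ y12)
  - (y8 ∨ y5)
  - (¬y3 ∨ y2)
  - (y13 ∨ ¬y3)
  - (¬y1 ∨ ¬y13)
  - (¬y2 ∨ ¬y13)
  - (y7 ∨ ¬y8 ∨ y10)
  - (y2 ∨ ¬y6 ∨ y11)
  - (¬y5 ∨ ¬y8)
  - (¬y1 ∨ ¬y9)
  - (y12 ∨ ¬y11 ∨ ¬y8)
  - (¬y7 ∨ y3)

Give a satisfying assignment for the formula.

y1=0, y2=0, y3=0, y4=0, y5=1, y6=0, y7=0, y8=0, y9=1, y10=1, y11=1, y12=0, y13=0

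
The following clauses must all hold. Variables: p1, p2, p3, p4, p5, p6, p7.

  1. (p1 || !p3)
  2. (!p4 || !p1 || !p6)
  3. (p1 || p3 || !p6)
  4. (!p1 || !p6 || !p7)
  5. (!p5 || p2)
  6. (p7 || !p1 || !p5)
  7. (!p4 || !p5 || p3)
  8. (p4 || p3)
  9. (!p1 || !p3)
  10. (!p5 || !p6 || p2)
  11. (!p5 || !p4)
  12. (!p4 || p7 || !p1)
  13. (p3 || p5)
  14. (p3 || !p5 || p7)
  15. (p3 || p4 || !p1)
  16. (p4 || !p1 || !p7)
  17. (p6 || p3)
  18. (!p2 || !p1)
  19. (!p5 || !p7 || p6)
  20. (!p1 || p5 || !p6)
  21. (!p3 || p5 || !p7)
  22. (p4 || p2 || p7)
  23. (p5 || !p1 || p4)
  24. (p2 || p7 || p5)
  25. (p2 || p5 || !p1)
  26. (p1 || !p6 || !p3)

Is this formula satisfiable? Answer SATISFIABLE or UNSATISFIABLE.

p1 = True:
  propagation gives p3=False, p4=True, p6=False; an empty clause results — contradiction.
p1 = False:
  propagation gives p3=False, p6=False; an empty clause results — contradiction.
Every branch closes, so no satisfying assignment exists.

UNSATISFIABLE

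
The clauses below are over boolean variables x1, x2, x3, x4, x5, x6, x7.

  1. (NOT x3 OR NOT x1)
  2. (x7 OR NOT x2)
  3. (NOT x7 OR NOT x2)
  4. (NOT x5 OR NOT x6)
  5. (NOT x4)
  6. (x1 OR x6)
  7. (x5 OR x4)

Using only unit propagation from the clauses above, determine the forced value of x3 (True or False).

False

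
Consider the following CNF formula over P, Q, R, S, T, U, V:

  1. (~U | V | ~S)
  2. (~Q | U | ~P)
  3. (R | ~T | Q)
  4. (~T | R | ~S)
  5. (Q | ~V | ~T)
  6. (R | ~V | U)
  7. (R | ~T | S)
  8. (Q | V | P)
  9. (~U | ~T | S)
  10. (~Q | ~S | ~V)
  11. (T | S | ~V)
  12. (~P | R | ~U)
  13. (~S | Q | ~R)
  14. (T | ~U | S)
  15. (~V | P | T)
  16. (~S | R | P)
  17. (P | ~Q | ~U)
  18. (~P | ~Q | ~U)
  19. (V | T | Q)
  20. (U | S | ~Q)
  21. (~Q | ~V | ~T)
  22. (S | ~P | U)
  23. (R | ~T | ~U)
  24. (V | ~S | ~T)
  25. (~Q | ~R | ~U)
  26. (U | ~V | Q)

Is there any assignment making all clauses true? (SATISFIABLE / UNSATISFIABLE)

Set P = False and propagate.
Try Q = True.
  then U is forced to False.
  then S is forced to True.
  then V is forced to False.
  then R is forced to True.
  then T is forced to False.
So P = F  Q = T  R = T  S = T  T = F  U = F  V = F is a satisfying assignment.

SATISFIABLE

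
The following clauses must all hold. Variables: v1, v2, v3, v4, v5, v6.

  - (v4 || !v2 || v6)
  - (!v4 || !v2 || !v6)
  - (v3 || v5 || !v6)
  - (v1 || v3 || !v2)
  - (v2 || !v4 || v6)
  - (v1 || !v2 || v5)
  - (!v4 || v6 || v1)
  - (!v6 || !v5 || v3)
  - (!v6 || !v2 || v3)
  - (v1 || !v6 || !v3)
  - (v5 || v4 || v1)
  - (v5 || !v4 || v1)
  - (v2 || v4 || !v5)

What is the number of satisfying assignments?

11

Split on v6, then v2.
  v6=T, v2=T: remaining (v1,v3,v4,v5) ∈ {(T,T,F,F); (T,T,F,T)} — 2.
  v6=T, v2=F: remaining (v1,v3,v4,v5) ∈ {(T,T,F,F); (T,T,T,F); (T,T,T,T)} — 3.
  v6=F, v2=T: remaining (v1,v3,v4,v5) ∈ {(T,F,T,F); (T,F,T,T); (T,T,T,F); (T,T,T,T)} — 4.
  v6=F, v2=F: remaining (v1,v3,v4,v5) ∈ {(T,F,F,F); (T,T,F,F)} — 2.
Total: 2 + 3 + 4 + 2 = 11.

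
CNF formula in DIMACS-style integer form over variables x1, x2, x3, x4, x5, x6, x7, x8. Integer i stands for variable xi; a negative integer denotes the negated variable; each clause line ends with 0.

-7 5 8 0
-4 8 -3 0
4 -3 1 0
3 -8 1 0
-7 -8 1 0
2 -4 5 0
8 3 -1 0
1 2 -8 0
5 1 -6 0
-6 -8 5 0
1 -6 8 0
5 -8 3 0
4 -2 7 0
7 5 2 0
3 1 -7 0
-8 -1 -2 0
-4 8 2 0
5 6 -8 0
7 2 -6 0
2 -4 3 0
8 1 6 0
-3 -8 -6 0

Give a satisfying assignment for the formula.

x1=True, x2=False, x3=False, x4=False, x5=True, x6=False, x7=True, x8=True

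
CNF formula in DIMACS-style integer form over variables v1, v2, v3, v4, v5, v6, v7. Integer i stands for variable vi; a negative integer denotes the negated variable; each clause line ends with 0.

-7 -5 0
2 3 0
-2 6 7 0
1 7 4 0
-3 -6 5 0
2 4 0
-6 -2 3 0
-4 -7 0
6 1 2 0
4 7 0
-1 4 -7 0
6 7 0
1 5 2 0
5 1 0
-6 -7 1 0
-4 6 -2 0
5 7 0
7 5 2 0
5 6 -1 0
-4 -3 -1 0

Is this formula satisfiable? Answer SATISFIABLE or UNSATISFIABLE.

Branch on v1: take v1 = False.
  then v5 is forced to True.
  then v7 is forced to False.
  then v4 is forced to True.
  then v6 is forced to True.
The remaining clauses are satisfied by v2 = True, v3 = True.
So v1=0, v2=1, v3=1, v4=1, v5=1, v6=1, v7=0 is a satisfying assignment.

SATISFIABLE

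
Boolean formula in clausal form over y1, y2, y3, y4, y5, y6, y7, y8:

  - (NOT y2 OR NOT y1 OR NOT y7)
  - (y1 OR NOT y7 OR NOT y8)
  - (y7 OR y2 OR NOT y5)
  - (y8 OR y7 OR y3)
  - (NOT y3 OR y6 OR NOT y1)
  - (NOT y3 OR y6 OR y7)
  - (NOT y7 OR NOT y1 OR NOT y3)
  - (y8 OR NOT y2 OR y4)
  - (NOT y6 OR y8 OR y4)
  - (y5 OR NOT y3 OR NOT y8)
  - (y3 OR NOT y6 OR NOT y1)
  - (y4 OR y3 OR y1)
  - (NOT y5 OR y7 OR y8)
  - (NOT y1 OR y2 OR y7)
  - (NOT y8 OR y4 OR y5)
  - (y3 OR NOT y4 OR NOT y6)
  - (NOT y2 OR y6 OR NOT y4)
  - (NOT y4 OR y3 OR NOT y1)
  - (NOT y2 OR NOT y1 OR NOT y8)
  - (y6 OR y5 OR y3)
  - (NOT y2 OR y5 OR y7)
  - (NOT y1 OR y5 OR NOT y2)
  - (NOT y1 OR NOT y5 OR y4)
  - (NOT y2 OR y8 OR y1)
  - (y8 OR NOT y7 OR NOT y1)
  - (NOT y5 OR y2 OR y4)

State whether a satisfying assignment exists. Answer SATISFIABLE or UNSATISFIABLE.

SATISFIABLE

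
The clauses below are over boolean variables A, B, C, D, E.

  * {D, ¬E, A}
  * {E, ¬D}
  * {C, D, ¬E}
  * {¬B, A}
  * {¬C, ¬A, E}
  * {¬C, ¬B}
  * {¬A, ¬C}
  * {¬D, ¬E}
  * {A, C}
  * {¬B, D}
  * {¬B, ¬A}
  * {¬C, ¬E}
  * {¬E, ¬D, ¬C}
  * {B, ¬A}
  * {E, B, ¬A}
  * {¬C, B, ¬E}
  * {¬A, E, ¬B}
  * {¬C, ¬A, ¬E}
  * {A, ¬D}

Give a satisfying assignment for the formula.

A = 0, B = 0, C = 1, D = 0, E = 0

Branch on A: take A = False.
  then B is forced to False.
  then C is forced to True.
  then E is forced to False.
  then D is forced to False.
Every clause has at least one true literal under this assignment.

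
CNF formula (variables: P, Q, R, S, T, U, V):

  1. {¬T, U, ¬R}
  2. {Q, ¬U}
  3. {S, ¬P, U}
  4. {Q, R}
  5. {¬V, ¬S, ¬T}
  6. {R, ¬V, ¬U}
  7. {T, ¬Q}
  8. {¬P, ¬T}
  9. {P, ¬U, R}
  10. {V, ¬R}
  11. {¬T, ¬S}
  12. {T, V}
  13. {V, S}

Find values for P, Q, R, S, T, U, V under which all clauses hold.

P=0, Q=0, R=1, S=1, T=0, U=0, V=1

Branch on P: take P = False.
Try Q = False.
  then U is forced to False.
  then R is forced to True.
  then T is forced to False.
  then V is forced to True.
S is now unconstrained; take S = True.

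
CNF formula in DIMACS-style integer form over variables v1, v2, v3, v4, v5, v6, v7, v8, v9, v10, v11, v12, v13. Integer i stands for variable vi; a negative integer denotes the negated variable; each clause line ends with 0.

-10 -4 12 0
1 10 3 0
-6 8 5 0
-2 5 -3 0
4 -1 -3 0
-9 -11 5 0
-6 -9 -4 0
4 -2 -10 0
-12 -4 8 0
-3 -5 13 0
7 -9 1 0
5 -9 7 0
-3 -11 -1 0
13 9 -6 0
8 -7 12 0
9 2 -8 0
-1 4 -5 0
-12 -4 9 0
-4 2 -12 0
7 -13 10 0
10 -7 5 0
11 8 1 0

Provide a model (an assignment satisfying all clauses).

v1=F, v2=F, v3=F, v4=F, v5=T, v6=F, v7=T, v8=T, v9=T, v10=T, v11=T, v12=F, v13=T

Check each clause:
  1. {v12, ¬v4, ¬v10} — ¬v4 is true.
  2. {v1, v10, v3} — v10 is true.
  3. {¬v6, v5, v8} — v8 is true.
  4. {¬v3, v5, ¬v2} — v5 is true.
  5. {v4, ¬v3, ¬v1} — ¬v3 is true.
  6. {v5, ¬v9, ¬v11} — v5 is true.
  7. {¬v9, ¬v6, ¬v4} — ¬v6 is true.
  8. {¬v2, v4, ¬v10} — ¬v2 is true.
  9. {¬v4, v8, ¬v12} — v8 is true.
  10. {v13, ¬v3, ¬v5} — v13 is true.
  11. {v1, v7, ¬v9} — v7 is true.
  12. {v7, ¬v9, v5} — v5 is true.
  13. {¬v11, ¬v3, ¬v1} — ¬v3 is true.
  14. {v13, v9, ¬v6} — v9 is true.
  15. {¬v7, v8, v12} — v8 is true.
  16. {v2, v9, ¬v8} — v9 is true.
  17. {¬v5, ¬v1, v4} — ¬v1 is true.
  18. {¬v4, v9, ¬v12} — v9 is true.
  19. {¬v12, v2, ¬v4} — ¬v4 is true.
  20. {v10, v7, ¬v13} — v10 is true.
  21. {¬v7, v10, v5} — v10 is true.
  22. {v11, v1, v8} — v8 is true.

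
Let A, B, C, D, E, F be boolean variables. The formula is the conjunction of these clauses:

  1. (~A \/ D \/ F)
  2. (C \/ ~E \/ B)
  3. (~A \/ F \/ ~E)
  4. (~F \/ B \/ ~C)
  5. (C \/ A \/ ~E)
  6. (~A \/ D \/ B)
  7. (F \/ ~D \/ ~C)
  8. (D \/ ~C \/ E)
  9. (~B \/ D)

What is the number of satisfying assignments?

Split on C, then D.
  C=1, D=1: remaining (A,B,E,F) ∈ {(0,1,0,1); (0,1,1,1); (1,1,0,1); (1,1,1,1)} — 4.
  C=1, D=0: remaining (A,B,E,F) ∈ {(0,0,1,0)} — 1.
  C=0, D=1: 9 of the 16 assignments to (A,B,E,F) work.
  C=0, D=0: remaining (A,B,E,F) ∈ {(0,0,0,0); (0,0,0,1)} — 2.
Total: 4 + 1 + 9 + 2 = 16.

16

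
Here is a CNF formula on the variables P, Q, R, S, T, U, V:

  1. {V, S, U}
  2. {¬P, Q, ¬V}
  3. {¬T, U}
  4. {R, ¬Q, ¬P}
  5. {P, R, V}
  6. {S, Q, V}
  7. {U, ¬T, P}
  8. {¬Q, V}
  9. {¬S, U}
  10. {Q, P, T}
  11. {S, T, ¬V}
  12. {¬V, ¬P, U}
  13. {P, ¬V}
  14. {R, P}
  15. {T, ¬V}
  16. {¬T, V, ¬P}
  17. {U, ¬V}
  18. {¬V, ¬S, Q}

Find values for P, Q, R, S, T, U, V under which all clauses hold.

P=False  Q=False  R=True  S=True  T=True  U=True  V=False

Pure literal: R appears only positively; assign R = True.
Pure literal: U appears only positively; assign U = True.
Branch on P: take P = False.
  then V is forced to False.
  then Q is forced to False.
  then S is forced to True.
  then T is forced to True.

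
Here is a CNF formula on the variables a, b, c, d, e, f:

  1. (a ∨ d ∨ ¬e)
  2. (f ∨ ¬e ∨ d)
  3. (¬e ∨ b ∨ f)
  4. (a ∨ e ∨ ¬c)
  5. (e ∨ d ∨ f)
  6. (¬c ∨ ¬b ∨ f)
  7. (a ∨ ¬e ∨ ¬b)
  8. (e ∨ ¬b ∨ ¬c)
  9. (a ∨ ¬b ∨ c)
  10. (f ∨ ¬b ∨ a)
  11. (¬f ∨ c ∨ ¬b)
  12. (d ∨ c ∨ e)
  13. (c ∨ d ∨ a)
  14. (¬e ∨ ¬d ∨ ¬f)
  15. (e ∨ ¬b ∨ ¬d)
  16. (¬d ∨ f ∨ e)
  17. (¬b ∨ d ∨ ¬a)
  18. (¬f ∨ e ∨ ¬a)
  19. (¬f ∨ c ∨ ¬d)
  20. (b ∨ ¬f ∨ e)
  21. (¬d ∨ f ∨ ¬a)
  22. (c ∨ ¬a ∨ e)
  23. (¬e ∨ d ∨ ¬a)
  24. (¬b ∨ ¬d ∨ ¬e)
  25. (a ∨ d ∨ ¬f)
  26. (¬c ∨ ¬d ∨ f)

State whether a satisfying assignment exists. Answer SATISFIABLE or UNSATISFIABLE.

e = True:
  d = True:
    propagation gives f=False, b=True; an empty clause results — contradiction.
  d = False:
    propagation gives a=True; an empty clause results — contradiction.
e = False:
  f = True:
    propagation gives a=False, c=False, b=False; an empty clause results — contradiction.
  f = False:
    propagation gives d=True; an empty clause results — contradiction.
Every branch closes, so no satisfying assignment exists.

UNSATISFIABLE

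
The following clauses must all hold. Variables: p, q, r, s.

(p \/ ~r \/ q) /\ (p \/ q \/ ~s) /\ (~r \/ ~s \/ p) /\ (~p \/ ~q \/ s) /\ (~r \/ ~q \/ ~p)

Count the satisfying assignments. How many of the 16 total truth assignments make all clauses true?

9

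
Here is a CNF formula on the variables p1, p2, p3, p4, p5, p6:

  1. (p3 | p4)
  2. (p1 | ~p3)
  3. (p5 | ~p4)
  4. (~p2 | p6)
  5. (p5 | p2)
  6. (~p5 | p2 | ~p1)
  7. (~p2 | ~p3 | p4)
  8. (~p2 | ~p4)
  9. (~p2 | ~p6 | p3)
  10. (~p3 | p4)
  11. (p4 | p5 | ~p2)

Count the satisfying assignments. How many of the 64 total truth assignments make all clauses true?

2

Satisfying assignments:
  p1=F p2=F p3=F p4=T p5=T p6=F
  p1=F p2=F p3=F p4=T p5=T p6=T
Count: 2.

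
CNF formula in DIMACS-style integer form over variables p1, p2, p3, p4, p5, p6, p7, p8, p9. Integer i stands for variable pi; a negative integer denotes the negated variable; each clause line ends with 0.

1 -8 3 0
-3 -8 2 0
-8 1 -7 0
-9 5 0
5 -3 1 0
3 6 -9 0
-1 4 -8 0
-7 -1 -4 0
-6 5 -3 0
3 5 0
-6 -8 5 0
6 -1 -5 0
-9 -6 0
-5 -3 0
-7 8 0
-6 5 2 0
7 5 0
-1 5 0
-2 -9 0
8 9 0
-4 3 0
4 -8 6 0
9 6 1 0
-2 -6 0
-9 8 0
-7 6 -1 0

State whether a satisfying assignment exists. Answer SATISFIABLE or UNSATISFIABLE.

p5 = True:
  p6 = True:
    propagation gives p9=False, p8=True, p1=True; an empty clause results — contradiction.
  p6 = False:
    propagation gives p9=False, p1=False; an empty clause results — contradiction.
p5 = False:
  propagation gives p9=False, p3=True, p1=True; an empty clause results — contradiction.
Every branch closes, so no satisfying assignment exists.

UNSATISFIABLE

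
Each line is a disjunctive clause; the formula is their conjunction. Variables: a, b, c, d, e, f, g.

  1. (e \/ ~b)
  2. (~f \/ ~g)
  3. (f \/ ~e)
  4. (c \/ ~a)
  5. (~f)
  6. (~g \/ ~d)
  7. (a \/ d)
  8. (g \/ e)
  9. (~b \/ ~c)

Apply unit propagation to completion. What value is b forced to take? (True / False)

False

(~f) stands alone — f = False.
From (~e \/ f) and f = False: e = False.
(~b \/ e): since e = False, the clause reduces to (~b). b = False.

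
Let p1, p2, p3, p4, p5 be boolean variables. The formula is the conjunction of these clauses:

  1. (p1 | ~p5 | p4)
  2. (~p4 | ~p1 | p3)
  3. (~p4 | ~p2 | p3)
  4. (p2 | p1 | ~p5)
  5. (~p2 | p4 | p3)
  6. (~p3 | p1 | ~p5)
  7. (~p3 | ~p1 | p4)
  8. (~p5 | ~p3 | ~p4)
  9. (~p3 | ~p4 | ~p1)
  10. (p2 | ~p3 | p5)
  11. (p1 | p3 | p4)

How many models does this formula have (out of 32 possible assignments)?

Satisfying assignments:
  p1=F p2=F p3=F p4=T p5=F
  p1=F p2=T p3=T p4=F p5=F
  p1=F p2=T p3=T p4=T p5=F
  p1=T p2=F p3=F p4=F p5=F
  p1=T p2=F p3=F p4=F p5=T
That's 5 in total.

5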